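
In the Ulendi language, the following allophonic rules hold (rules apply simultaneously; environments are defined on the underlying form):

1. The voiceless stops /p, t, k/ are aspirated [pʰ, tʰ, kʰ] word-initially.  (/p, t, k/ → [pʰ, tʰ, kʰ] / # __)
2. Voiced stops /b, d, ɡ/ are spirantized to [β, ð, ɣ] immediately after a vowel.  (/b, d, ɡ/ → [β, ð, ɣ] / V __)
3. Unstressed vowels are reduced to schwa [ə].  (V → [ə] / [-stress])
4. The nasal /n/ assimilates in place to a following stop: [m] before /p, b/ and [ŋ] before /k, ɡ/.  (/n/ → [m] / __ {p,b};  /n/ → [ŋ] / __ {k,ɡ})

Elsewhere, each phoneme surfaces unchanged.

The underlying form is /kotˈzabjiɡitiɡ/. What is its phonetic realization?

Rule 1 applies to /k/ (word-initial: word-initially) → [kʰ].
Rule 3 applies to /o/ (between /k/ and /t/: in an unstressed syllable) → [ə].
/t/ (between /o/ and /z/) is in the target of rule 1 but the environment (word-initially) is not met → [t].
/z/ stays [z].
/a/ (between /z/ and /b/): rule 3 targets it, but not in an unstressed syllable → unchanged [a].
/b/ (between /a/ and /j/): immediately after a vowel, so rule 2 applies → [β].
/j/ stays [j].
Rule 3 applies to /i/ (between /j/ and /ɡ/: in an unstressed syllable) → [ə].
/ɡ/ (between /i/ and /i/) occurs immediately after a vowel → [ɣ] by rule 2.
/i/ — between /ɡ/ and /t/, in an unstressed syllable — surfaces as [ə] (rule 3).
/t/ (between /i/ and /i/) fails the environment for rule 1, so it stays [t].
/i/ meets the environment for rule 3 (in an unstressed syllable) → [ə].
/ɡ/ meets the environment for rule 2 (immediately after a vowel) → [ɣ].

[kʰətˈzaβjəɣətəɣ]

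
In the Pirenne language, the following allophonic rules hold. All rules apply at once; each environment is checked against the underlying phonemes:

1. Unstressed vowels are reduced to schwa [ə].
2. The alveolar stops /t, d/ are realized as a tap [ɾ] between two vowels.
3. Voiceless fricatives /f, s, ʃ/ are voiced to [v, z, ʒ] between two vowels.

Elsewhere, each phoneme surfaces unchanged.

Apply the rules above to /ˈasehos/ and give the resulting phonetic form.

[ˈazəhəs]

/a/ (word-initial) is in the target of rule 1 but the environment (in an unstressed syllable) is not met → [a].
/s/ — between /a/ and /e/, between two vowels — surfaces as [z] (rule 3).
/e/ meets the environment for rule 1 (in an unstressed syllable) → [ə].
/h/ — not in any rule's target class → [h].
/o/ (between /h/ and /s/): in an unstressed syllable, so rule 1 applies → [ə].
/s/ (word-final): rule 3 targets it, but not between two vowels → unchanged [s].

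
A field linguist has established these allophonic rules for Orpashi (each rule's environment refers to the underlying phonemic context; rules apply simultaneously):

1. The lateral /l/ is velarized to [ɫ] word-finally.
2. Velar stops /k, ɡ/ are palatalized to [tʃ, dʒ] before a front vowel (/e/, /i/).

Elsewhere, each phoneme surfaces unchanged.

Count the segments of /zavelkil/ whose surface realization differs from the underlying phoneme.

2

Segments that undergo a rule: /k/ → [tʃ] (rule 2); /l/ → [ɫ] (rule 1).
All other segments surface unchanged.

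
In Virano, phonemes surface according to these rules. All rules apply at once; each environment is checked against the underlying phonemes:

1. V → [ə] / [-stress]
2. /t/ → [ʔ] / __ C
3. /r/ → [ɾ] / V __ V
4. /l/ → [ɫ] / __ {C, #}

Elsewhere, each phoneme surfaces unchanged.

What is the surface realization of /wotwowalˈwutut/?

[wəʔwəwəɫˈwutət]

Rule 1 applies to /o/ (between /w/ and /t/: in an unstressed syllable) → [ə].
/t/ meets the environment for rule 2 (immediately before a consonant) → [ʔ].
/o/ (between /w/ and /w/): in an unstressed syllable, so rule 1 applies → [ə].
/a/ (between /w/ and /l/) occurs in an unstressed syllable → [ə] by rule 1.
/l/ (between /a/ and /w/): word-finally or immediately before a consonant, so rule 4 applies → [ɫ].
/u/ — between /w/ and /t/; rule 1 does not apply here → [u].
/t/ — between /u/ and /u/; rule 2 does not apply here → [t].
/u/ (between /t/ and /t/) occurs in an unstressed syllable → [ə] by rule 1.
/t/ — word-final; rule 2 does not apply here → [t].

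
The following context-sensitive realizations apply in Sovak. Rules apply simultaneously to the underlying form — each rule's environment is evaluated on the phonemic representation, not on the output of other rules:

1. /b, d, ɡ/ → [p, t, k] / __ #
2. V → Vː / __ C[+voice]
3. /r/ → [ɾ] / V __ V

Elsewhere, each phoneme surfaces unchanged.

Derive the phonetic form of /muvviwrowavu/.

/m/ (word-initial): no rule targets it → [m].
/u/ (between /m/ and /v/) occurs before a voiced consonant → [uː] by rule 2.
/v/ — not in any rule's target class → [v].
/v/ stays [v].
/i/ (between /v/ and /w/) occurs before a voiced consonant → [iː] by rule 2.
/w/ stays [w].
/r/ (between /w/ and /o/) is in the target of rule 3 but the environment (between two vowels) is not met → [r].
/o/ meets the environment for rule 2 (before a voiced consonant) → [oː].
/w/ (between /o/ and /a/) is unaffected → [w].
/a/ meets the environment for rule 2 (before a voiced consonant) → [aː].
/v/ (between /a/ and /u/) is unaffected → [v].
/u/ (word-final): rule 2 targets it, but not before a voiced consonant → unchanged [u].

[muːvviːwroːwaːvu]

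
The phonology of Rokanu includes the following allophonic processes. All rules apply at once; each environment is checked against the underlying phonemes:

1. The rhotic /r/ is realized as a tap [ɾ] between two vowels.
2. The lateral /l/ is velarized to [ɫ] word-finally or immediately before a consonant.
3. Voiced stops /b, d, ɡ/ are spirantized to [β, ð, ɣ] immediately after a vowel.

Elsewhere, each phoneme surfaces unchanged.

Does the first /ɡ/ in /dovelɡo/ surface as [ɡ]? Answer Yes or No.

/ɡ/ (between /l/ and /o/): rule 3 targets it, but not immediately after a vowel → unchanged [ɡ].
The actual realization is [ɡ], which matches [ɡ].

Yes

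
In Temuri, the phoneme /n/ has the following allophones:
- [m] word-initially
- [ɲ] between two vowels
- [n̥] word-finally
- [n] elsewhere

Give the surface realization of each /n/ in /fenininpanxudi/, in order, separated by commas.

[ɲ], [ɲ], [n], [n]

Occurrence 1 (position 3): between two vowels → [ɲ].
Occurrence 2 (position 5): between two vowels → [ɲ].
Occurrence 3 (position 7): no conditioning environment matches → elsewhere allophone [n].
Occurrence 4 (position 10): no conditioning environment matches → elsewhere allophone [n].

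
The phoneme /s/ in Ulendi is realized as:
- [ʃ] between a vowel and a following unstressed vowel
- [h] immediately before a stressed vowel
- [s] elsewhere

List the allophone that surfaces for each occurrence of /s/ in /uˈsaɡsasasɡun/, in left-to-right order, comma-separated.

[h], [s], [ʃ], [s]

Occurrence 1 (position 2): immediately before a stressed vowel → [h].
Occurrence 2 (position 5): no conditioning environment matches → elsewhere allophone [s].
Occurrence 3 (position 7): between a vowel and a following unstressed vowel → [ʃ].
Occurrence 4 (position 9): no conditioning environment matches → elsewhere allophone [s].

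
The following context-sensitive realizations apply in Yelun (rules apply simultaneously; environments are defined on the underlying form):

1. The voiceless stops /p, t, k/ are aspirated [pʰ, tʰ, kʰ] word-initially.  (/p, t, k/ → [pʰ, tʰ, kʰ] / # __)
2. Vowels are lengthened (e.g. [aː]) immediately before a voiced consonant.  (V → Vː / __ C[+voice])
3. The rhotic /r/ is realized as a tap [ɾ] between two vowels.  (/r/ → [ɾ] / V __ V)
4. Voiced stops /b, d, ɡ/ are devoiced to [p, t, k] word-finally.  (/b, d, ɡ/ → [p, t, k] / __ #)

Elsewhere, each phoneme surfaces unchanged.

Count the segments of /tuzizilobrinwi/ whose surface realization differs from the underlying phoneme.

6

Segments that undergo a rule: /t/ → [tʰ] (rule 1); /u/ → [uː] (rule 2); /i/ → [iː] (rule 2); /i/ → [iː] (rule 2); /o/ → [oː] (rule 2); /i/ → [iː] (rule 2).
All other segments surface unchanged.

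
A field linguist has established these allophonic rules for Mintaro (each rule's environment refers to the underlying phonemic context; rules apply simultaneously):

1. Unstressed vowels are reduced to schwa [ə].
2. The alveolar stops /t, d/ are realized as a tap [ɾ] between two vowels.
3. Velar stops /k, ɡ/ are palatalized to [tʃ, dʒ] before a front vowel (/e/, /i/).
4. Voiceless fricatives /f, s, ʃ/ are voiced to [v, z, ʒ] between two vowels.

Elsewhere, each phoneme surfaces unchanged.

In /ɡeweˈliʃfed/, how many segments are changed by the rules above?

Segments that undergo a rule: /ɡ/ → [dʒ] (rule 3); /e/ → [ə] (rule 1); /e/ → [ə] (rule 1); /e/ → [ə] (rule 1).
All other segments surface unchanged.

4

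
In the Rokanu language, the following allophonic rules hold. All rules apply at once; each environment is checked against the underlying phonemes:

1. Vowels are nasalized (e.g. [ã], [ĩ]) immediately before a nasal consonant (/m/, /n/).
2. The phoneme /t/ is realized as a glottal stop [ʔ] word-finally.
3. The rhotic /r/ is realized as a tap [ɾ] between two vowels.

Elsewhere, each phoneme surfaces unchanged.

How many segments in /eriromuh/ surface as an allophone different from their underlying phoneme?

3

Segments that undergo a rule: /r/ → [ɾ] (rule 3); /r/ → [ɾ] (rule 3); /o/ → [õ] (rule 1).
All other segments surface unchanged.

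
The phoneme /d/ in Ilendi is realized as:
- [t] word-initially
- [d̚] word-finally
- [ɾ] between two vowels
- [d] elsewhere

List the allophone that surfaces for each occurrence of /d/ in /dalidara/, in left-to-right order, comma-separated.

Occurrence 1 (position 1): word-initially → [t].
Occurrence 2 (position 5): between two vowels → [ɾ].

[t], [ɾ]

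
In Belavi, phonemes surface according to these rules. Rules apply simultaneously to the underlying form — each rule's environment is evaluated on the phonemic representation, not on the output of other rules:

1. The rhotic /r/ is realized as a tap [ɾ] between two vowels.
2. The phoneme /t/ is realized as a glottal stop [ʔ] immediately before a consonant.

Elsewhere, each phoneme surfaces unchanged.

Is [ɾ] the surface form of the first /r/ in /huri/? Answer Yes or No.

Yes

/r/ (between /u/ and /i/) occurs between two vowels → [ɾ] by rule 1.
The actual realization is [ɾ], which matches [ɾ].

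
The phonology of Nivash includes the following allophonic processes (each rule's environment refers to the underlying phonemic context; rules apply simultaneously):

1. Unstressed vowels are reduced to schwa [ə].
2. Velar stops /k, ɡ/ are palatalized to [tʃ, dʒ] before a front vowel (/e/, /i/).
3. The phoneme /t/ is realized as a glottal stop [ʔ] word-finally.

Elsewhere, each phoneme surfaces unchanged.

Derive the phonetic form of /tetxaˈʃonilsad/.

[tətxəˈʃonəlsəd]

/t/ (word-initial): rule 3 targets it, but not word-finally → unchanged [t].
/e/ — between /t/ and /t/, in an unstressed syllable — surfaces as [ə] (rule 1).
/t/ (between /e/ and /x/) is in the target of rule 3 but the environment (word-finally) is not met → [t].
/x/ (between /t/ and /a/) is unaffected → [x].
Rule 1 applies to /a/ (between /x/ and /ʃ/: in an unstressed syllable) → [ə].
/ʃ/ (between /a/ and /o/): no rule targets it → [ʃ].
/o/ (between /ʃ/ and /n/) is in the target of rule 1 but the environment (in an unstressed syllable) is not met → [o].
/n/ (between /o/ and /i/) is unaffected → [n].
Rule 1 applies to /i/ (between /n/ and /l/: in an unstressed syllable) → [ə].
/l/ (between /i/ and /s/): no rule targets it → [l].
/s/ (between /l/ and /a/) is unaffected → [s].
/a/ (between /s/ and /d/): in an unstressed syllable, so rule 1 applies → [ə].
/d/ — not in any rule's target class → [d].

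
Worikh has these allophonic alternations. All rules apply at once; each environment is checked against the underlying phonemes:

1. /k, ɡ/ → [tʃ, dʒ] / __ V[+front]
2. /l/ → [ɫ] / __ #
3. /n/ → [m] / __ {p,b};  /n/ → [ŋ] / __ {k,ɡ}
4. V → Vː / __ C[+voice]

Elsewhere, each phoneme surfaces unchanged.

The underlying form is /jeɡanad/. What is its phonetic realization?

/j/ — not in any rule's target class → [j].
/e/ — between /j/ and /ɡ/, before a voiced consonant — surfaces as [eː] (rule 4).
/ɡ/ (between /e/ and /a/): rule 1 targets it, but not before a front vowel → unchanged [ɡ].
/a/ meets the environment for rule 4 (before a voiced consonant) → [aː].
/n/ (between /a/ and /a/): rule 3 targets it, but not before a labial or velar stop → unchanged [n].
/a/ (between /n/ and /d/): before a voiced consonant, so rule 4 applies → [aː].
/d/ stays [d].

[jeːɡaːnaːd]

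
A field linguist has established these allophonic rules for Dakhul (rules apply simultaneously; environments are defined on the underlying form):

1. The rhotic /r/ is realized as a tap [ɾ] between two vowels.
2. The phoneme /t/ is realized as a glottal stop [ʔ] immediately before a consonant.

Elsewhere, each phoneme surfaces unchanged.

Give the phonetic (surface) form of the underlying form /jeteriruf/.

/j/ (word-initial): no rule targets it → [j].
/e/ — not in any rule's target class → [e].
/t/ (between /e/ and /e/) fails the environment for rule 2, so it stays [t].
/e/ (between /t/ and /r/) is unaffected → [e].
/r/ meets the environment for rule 1 (between two vowels) → [ɾ].
/i/ — not in any rule's target class → [i].
/r/ meets the environment for rule 1 (between two vowels) → [ɾ].
/u/ (between /r/ and /f/) is unaffected → [u].
/f/ stays [f].

[jeteɾiɾuf]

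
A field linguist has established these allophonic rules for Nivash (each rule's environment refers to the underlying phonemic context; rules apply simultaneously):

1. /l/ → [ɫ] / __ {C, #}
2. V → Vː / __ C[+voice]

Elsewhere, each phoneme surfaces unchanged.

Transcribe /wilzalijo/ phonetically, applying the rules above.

[wiːɫzaːliːjo]

/w/ — not in any rule's target class → [w].
/i/ — between /w/ and /l/, before a voiced consonant — surfaces as [iː] (rule 2).
/l/ — between /i/ and /z/, word-finally or immediately before a consonant — surfaces as [ɫ] (rule 1).
/z/ stays [z].
/a/ (between /z/ and /l/): before a voiced consonant, so rule 2 applies → [aː].
/l/ (between /a/ and /i/) is in the target of rule 1 but the environment (word-finally or immediately before a consonant) is not met → [l].
/i/ — between /l/ and /j/, before a voiced consonant — surfaces as [iː] (rule 2).
/j/ — not in any rule's target class → [j].
/o/ — word-final; rule 2 does not apply here → [o].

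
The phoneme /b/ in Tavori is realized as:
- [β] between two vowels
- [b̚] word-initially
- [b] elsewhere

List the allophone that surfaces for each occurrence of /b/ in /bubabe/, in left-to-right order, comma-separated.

[b̚], [β], [β]

Occurrence 1 (position 1): word-initially → [b̚].
Occurrence 2 (position 3): between two vowels → [β].
Occurrence 3 (position 5): between two vowels → [β].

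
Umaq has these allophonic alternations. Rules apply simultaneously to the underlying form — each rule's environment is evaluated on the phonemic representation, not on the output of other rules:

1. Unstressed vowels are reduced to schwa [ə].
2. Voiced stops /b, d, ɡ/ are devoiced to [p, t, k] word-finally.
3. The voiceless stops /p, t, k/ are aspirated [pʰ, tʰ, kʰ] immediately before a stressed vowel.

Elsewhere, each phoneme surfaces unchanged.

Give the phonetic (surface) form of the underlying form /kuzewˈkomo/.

/k/ (word-initial): rule 3 targets it, but not immediately before a stressed vowel → unchanged [k].
/u/ meets the environment for rule 1 (in an unstressed syllable) → [ə].
/z/ (between /u/ and /e/): no rule targets it → [z].
/e/ meets the environment for rule 1 (in an unstressed syllable) → [ə].
/w/ (between /e/ and /k/): no rule targets it → [w].
/k/ (between /w/ and /o/) occurs immediately before a stressed vowel → [kʰ] by rule 3.
/o/ — between /k/ and /m/; rule 1 does not apply here → [o].
/m/ — not in any rule's target class → [m].
/o/ (word-final) occurs in an unstressed syllable → [ə] by rule 1.

[kəzəwˈkʰomə]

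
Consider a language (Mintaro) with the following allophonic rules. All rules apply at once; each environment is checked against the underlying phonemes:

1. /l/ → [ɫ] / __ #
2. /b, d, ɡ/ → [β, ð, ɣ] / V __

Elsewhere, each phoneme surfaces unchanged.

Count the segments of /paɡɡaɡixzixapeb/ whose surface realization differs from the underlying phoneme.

Segments that undergo a rule: /ɡ/ → [ɣ] (rule 2); /ɡ/ → [ɣ] (rule 2); /b/ → [β] (rule 2).
All other segments surface unchanged.

3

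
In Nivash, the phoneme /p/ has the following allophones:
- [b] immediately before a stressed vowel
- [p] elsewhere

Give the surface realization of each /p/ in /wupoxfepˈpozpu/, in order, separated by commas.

Occurrence 1 (position 3): no conditioning environment matches → elsewhere allophone [p].
Occurrence 2 (position 8): no conditioning environment matches → elsewhere allophone [p].
Occurrence 3 (position 9): immediately before a stressed vowel → [b].
Occurrence 4 (position 12): no conditioning environment matches → elsewhere allophone [p].

[p], [p], [b], [p]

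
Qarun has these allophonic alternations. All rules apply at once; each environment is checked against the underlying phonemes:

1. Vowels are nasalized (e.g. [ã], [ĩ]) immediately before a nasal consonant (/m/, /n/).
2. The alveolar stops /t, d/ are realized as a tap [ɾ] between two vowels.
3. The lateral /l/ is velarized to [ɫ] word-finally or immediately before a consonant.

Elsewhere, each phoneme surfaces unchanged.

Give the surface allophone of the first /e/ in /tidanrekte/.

/e/ (between /r/ and /k/) fails the environment for rule 1, so it stays [e].

[e]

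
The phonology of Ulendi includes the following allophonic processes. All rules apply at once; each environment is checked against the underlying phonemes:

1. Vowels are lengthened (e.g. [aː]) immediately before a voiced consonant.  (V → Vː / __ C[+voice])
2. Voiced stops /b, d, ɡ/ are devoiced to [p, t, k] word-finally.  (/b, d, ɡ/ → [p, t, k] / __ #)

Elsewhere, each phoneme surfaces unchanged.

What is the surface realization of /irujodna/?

/i/ (word-initial) occurs before a voiced consonant → [iː] by rule 1.
/r/ (between /i/ and /u/): no rule targets it → [r].
/u/ meets the environment for rule 1 (before a voiced consonant) → [uː].
/j/ — not in any rule's target class → [j].
/o/ — between /j/ and /d/, before a voiced consonant — surfaces as [oː] (rule 1).
/d/ (between /o/ and /n/) is in the target of rule 2 but the environment (word-finally) is not met → [d].
/n/ stays [n].
/a/ (word-final) fails the environment for rule 1, so it stays [a].

[iːruːjoːdna]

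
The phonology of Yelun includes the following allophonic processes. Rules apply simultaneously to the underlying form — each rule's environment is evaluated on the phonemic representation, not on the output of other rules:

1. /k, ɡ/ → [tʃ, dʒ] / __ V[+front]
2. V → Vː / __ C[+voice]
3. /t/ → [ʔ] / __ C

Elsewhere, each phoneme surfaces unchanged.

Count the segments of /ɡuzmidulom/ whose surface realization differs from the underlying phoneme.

Segments that undergo a rule: /u/ → [uː] (rule 2); /i/ → [iː] (rule 2); /u/ → [uː] (rule 2); /o/ → [oː] (rule 2).
All other segments surface unchanged.

4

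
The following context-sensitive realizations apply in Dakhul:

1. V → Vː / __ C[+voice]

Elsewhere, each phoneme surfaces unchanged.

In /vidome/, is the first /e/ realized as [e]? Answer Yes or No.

/e/ (word-final) is in the target of rule 1 but the environment (before a voiced consonant) is not met → [e].
The actual realization is [e], which matches [e].

Yes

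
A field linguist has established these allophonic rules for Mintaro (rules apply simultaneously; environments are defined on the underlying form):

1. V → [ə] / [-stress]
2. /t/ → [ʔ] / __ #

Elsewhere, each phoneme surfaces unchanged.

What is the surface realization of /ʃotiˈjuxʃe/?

[ʃətəˈjuxʃə]

/ʃ/ stays [ʃ].
/o/ — between /ʃ/ and /t/, in an unstressed syllable — surfaces as [ə] (rule 1).
/t/ — between /o/ and /i/; rule 2 does not apply here → [t].
/i/ (between /t/ and /j/) occurs in an unstressed syllable → [ə] by rule 1.
/j/ — not in any rule's target class → [j].
/u/ (between /j/ and /x/) is in the target of rule 1 but the environment (in an unstressed syllable) is not met → [u].
/x/ (between /u/ and /ʃ/) is unaffected → [x].
/ʃ/ (between /x/ and /e/): no rule targets it → [ʃ].
/e/ (word-final): in an unstressed syllable, so rule 1 applies → [ə].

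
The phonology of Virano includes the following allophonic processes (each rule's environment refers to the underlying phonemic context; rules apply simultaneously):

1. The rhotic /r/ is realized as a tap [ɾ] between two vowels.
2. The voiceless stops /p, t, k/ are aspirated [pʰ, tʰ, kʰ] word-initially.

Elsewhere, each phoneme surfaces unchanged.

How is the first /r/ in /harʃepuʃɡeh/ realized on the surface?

[r]

/r/ — between /a/ and /ʃ/; rule 1 does not apply here → [r].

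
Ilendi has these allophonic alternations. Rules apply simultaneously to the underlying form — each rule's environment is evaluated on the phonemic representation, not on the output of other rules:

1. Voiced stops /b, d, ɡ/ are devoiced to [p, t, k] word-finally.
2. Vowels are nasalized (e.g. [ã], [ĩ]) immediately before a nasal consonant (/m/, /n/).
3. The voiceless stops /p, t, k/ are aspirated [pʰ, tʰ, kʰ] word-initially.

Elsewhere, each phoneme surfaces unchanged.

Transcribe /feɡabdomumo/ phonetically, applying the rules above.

[feɡabdõmũmo]

/e/ (between /f/ and /ɡ/): rule 2 targets it, but not before a nasal consonant → unchanged [e].
/ɡ/ — between /e/ and /a/; rule 1 does not apply here → [ɡ].
/a/ (between /ɡ/ and /b/) is in the target of rule 2 but the environment (before a nasal consonant) is not met → [a].
/b/ (between /a/ and /d/): rule 1 targets it, but not word-finally → unchanged [b].
/d/ (between /b/ and /o/) is in the target of rule 1 but the environment (word-finally) is not met → [d].
/o/ meets the environment for rule 2 (before a nasal consonant) → [õ].
/u/ (between /m/ and /m/): before a nasal consonant, so rule 2 applies → [ũ].
/o/ — word-final; rule 2 does not apply here → [o].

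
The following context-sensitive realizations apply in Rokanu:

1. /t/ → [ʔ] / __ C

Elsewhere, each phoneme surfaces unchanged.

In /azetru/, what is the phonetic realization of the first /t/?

[ʔ]

/t/ (between /e/ and /r/): immediately before a consonant, so rule 1 applies → [ʔ].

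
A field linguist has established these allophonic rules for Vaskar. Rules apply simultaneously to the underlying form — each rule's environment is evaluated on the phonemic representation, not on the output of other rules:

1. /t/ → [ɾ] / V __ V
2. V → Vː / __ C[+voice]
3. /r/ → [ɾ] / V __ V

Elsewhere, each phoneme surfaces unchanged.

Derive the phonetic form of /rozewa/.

[roːzeːwa]

/r/ (word-initial) fails the environment for rule 3, so it stays [r].
/o/ (between /r/ and /z/): before a voiced consonant, so rule 2 applies → [oː].
Rule 2 applies to /e/ (between /z/ and /w/: before a voiced consonant) → [eː].
/a/ (word-final) fails the environment for rule 2, so it stays [a].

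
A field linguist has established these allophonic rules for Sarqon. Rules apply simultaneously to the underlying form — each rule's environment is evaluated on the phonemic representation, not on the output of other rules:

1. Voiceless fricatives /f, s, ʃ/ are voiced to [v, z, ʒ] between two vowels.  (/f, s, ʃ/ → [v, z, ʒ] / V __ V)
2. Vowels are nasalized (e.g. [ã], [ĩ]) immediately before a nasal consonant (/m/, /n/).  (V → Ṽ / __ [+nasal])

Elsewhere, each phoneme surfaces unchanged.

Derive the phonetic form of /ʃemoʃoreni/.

[ʃẽmoʒorẽni]

/ʃ/ (word-initial) fails the environment for rule 1, so it stays [ʃ].
/e/ (between /ʃ/ and /m/) occurs before a nasal consonant → [ẽ] by rule 2.
/m/ — not in any rule's target class → [m].
/o/ (between /m/ and /ʃ/): rule 2 targets it, but not before a nasal consonant → unchanged [o].
/ʃ/ — between /o/ and /o/, between two vowels — surfaces as [ʒ] (rule 1).
/o/ — between /ʃ/ and /r/; rule 2 does not apply here → [o].
/r/ (between /o/ and /e/): no rule targets it → [r].
Rule 2 applies to /e/ (between /r/ and /n/: before a nasal consonant) → [ẽ].
/n/ stays [n].
/i/ — word-final; rule 2 does not apply here → [i].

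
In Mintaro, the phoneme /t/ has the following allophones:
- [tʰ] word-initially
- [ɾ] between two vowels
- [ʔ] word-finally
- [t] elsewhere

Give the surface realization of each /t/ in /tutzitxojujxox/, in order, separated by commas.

Occurrence 1 (position 1): word-initially → [tʰ].
Occurrence 2 (position 3): no conditioning environment matches → elsewhere allophone [t].
Occurrence 3 (position 6): no conditioning environment matches → elsewhere allophone [t].

[tʰ], [t], [t]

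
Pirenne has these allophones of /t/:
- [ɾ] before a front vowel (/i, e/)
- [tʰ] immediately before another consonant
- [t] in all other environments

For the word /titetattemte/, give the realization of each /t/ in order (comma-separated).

Occurrence 1 (position 1): before a front vowel (/i, e/) → [ɾ].
Occurrence 2 (position 3): before a front vowel (/i, e/) → [ɾ].
Occurrence 3 (position 5): no conditioning environment matches → elsewhere allophone [t].
Occurrence 4 (position 7): immediately before another consonant → [tʰ].
Occurrence 5 (position 8): before a front vowel (/i, e/) → [ɾ].
Occurrence 6 (position 11): before a front vowel (/i, e/) → [ɾ].

[ɾ], [ɾ], [t], [tʰ], [ɾ], [ɾ]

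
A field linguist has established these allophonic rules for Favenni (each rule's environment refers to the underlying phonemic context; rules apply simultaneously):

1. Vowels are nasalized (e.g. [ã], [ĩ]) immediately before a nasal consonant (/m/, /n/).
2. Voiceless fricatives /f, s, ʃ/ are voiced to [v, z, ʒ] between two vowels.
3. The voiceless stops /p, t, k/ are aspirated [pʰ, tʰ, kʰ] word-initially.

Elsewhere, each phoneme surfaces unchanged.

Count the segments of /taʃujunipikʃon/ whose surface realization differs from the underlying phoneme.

Segments that undergo a rule: /t/ → [tʰ] (rule 3); /ʃ/ → [ʒ] (rule 2); /u/ → [ũ] (rule 1); /o/ → [õ] (rule 1).
All other segments surface unchanged.

4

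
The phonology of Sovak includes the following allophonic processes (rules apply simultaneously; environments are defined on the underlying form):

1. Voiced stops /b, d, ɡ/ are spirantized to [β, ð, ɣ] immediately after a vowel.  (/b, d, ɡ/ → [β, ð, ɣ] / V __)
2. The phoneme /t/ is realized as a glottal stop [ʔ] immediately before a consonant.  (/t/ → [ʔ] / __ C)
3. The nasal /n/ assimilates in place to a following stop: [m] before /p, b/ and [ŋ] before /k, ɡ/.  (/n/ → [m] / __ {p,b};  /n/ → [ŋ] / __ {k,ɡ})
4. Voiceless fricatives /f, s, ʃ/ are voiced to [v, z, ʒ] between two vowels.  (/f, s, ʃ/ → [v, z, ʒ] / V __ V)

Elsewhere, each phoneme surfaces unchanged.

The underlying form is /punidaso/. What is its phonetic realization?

[puniðazo]

/p/ — not in any rule's target class → [p].
/u/ (between /p/ and /n/): no rule targets it → [u].
/n/ (between /u/ and /i/) is in the target of rule 3 but the environment (before a labial or velar stop) is not met → [n].
/i/ (between /n/ and /d/): no rule targets it → [i].
/d/ — between /i/ and /a/, immediately after a vowel — surfaces as [ð] (rule 1).
/a/ stays [a].
/s/ meets the environment for rule 4 (between two vowels) → [z].
/o/ (word-final): no rule targets it → [o].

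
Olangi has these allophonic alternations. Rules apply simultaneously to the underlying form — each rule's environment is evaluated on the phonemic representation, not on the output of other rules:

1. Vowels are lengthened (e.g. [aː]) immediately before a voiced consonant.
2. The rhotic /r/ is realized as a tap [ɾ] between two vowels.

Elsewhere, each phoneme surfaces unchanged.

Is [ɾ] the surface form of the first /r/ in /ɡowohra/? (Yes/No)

No

/r/ (between /h/ and /a/) fails the environment for rule 2, so it stays [r].
The actual realization is [r], not [ɾ].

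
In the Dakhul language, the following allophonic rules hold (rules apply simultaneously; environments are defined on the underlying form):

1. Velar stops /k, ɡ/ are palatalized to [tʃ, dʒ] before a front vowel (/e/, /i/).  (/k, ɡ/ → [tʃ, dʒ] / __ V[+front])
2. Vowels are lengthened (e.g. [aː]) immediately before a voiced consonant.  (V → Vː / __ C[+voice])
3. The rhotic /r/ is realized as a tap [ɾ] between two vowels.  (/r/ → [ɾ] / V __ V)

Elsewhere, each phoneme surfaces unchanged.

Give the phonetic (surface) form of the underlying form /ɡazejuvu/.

[ɡaːzeːjuːvu]

/ɡ/ (word-initial) is in the target of rule 1 but the environment (before a front vowel) is not met → [ɡ].
/a/ — between /ɡ/ and /z/, before a voiced consonant — surfaces as [aː] (rule 2).
/z/ (between /a/ and /e/) is unaffected → [z].
/e/ (between /z/ and /j/): before a voiced consonant, so rule 2 applies → [eː].
/j/ (between /e/ and /u/): no rule targets it → [j].
/u/ (between /j/ and /v/) occurs before a voiced consonant → [uː] by rule 2.
/v/ — not in any rule's target class → [v].
/u/ (word-final) fails the environment for rule 2, so it stays [u].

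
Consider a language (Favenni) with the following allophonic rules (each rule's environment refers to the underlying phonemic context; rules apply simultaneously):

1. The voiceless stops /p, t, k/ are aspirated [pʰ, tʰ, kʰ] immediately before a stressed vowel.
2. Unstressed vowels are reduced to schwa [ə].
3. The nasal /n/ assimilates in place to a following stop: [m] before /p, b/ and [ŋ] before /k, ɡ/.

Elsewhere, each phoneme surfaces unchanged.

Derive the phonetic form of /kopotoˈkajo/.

/k/ — word-initial; rule 1 does not apply here → [k].
/o/ (between /k/ and /p/): in an unstressed syllable, so rule 2 applies → [ə].
/p/ — between /o/ and /o/; rule 1 does not apply here → [p].
/o/ (between /p/ and /t/) occurs in an unstressed syllable → [ə] by rule 2.
/t/ (between /o/ and /o/) fails the environment for rule 1, so it stays [t].
/o/ (between /t/ and /k/): in an unstressed syllable, so rule 2 applies → [ə].
/k/ meets the environment for rule 1 (immediately before a stressed vowel) → [kʰ].
/a/ (between /k/ and /j/): rule 2 targets it, but not in an unstressed syllable → unchanged [a].
/j/ (between /a/ and /o/) is unaffected → [j].
/o/ (word-final) occurs in an unstressed syllable → [ə] by rule 2.

[kəpətəˈkʰajə]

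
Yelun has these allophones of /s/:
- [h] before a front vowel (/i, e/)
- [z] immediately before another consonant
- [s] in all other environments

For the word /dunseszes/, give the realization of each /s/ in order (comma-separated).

Occurrence 1 (position 4): before a front vowel (/i, e/) → [h].
Occurrence 2 (position 6): immediately before another consonant → [z].
Occurrence 3 (position 9): no conditioning environment matches → elsewhere allophone [s].

[h], [z], [s]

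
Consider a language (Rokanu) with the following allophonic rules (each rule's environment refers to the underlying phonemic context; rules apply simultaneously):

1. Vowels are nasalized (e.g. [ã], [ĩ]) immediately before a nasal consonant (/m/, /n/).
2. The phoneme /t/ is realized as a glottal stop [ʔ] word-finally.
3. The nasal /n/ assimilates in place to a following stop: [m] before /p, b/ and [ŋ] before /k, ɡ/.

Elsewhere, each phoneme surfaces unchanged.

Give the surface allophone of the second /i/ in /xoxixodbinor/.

/i/ meets the environment for rule 1 (before a nasal consonant) → [ĩ].

[ĩ]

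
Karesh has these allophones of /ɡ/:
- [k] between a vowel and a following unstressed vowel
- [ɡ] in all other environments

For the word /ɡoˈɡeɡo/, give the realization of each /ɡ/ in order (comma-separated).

Occurrence 1 (position 1): no conditioning environment matches → elsewhere allophone [ɡ].
Occurrence 2 (position 3): no conditioning environment matches → elsewhere allophone [ɡ].
Occurrence 3 (position 5): between a vowel and a following unstressed vowel → [k].

[ɡ], [ɡ], [k]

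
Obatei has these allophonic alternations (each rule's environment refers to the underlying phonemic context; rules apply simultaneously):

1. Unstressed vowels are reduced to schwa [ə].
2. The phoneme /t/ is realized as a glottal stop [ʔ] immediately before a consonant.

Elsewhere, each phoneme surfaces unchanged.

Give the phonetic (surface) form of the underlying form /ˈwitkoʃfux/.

[ˈwiʔkəʃfəx]

/w/ (word-initial) is unaffected → [w].
/i/ — between /w/ and /t/; rule 1 does not apply here → [i].
Rule 2 applies to /t/ (between /i/ and /k/: immediately before a consonant) → [ʔ].
/k/ stays [k].
/o/ (between /k/ and /ʃ/) occurs in an unstressed syllable → [ə] by rule 1.
/ʃ/ (between /o/ and /f/) is unaffected → [ʃ].
/f/ (between /ʃ/ and /u/) is unaffected → [f].
/u/ (between /f/ and /x/) occurs in an unstressed syllable → [ə] by rule 1.
/x/ (word-final) is unaffected → [x].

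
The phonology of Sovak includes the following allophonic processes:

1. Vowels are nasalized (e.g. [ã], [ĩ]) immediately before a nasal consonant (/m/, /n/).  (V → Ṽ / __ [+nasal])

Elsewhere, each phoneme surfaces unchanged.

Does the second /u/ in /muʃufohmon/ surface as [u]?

/u/ (between /ʃ/ and /f/): rule 1 targets it, but not before a nasal consonant → unchanged [u].
The actual realization is [u], which matches [u].

Yes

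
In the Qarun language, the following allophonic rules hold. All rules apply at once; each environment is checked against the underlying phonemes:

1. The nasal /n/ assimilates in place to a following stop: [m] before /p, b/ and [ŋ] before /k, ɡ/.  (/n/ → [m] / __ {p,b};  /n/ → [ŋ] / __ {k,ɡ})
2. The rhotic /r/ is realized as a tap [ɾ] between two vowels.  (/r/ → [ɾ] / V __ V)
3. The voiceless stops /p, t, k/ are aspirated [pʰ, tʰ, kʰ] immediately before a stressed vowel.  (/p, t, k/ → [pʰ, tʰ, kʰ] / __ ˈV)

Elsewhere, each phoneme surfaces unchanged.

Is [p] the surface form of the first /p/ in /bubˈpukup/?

No

/p/ (between /b/ and /u/) occurs immediately before a stressed vowel → [pʰ] by rule 3.
The actual realization is [pʰ], not [p].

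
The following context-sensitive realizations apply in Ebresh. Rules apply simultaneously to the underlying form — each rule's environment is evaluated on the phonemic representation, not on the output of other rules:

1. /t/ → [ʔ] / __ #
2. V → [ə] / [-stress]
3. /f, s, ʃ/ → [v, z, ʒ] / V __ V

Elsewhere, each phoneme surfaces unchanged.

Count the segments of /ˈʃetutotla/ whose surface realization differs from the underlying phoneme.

Segments that undergo a rule: /u/ → [ə] (rule 2); /o/ → [ə] (rule 2); /a/ → [ə] (rule 2).
All other segments surface unchanged.

3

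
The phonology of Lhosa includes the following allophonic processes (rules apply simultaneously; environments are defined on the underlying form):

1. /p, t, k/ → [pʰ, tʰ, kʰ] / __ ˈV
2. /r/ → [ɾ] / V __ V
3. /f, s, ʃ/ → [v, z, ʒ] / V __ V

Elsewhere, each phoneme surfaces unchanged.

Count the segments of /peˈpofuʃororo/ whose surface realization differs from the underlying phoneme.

Segments that undergo a rule: /p/ → [pʰ] (rule 1); /f/ → [v] (rule 3); /ʃ/ → [ʒ] (rule 3); /r/ → [ɾ] (rule 2); /r/ → [ɾ] (rule 2).
All other segments surface unchanged.

5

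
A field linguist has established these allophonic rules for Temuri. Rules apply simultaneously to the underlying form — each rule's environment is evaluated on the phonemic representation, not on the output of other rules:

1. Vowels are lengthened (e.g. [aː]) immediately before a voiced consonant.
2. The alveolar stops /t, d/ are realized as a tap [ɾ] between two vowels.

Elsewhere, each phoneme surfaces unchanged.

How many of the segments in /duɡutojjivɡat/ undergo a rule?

Segments that undergo a rule: /u/ → [uː] (rule 1); /t/ → [ɾ] (rule 2); /o/ → [oː] (rule 1); /i/ → [iː] (rule 1).
All other segments surface unchanged.

4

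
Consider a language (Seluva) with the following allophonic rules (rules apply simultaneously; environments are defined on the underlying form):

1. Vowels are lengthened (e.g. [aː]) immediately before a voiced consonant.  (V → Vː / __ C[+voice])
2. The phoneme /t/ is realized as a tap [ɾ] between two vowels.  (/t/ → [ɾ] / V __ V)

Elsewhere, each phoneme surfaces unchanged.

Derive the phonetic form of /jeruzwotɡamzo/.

/j/ (word-initial) is unaffected → [j].
/e/ (between /j/ and /r/): before a voiced consonant, so rule 1 applies → [eː].
/r/ stays [r].
/u/ meets the environment for rule 1 (before a voiced consonant) → [uː].
/z/ — not in any rule's target class → [z].
/w/ — not in any rule's target class → [w].
/o/ (between /w/ and /t/) is in the target of rule 1 but the environment (before a voiced consonant) is not met → [o].
/t/ (between /o/ and /ɡ/) is in the target of rule 2 but the environment (between two vowels) is not met → [t].
/ɡ/ (between /t/ and /a/): no rule targets it → [ɡ].
/a/ — between /ɡ/ and /m/, before a voiced consonant — surfaces as [aː] (rule 1).
/m/ stays [m].
/z/ stays [z].
/o/ (word-final) is in the target of rule 1 but the environment (before a voiced consonant) is not met → [o].

[jeːruːzwotɡaːmzo]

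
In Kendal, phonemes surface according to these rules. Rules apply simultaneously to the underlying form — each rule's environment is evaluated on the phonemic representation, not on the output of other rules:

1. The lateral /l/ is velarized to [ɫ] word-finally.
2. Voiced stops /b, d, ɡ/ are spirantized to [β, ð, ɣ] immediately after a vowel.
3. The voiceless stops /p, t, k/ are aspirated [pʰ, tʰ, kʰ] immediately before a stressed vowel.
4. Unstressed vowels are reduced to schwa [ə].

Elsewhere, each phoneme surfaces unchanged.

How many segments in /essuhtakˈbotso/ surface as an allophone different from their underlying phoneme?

Segments that undergo a rule: /e/ → [ə] (rule 4); /u/ → [ə] (rule 4); /a/ → [ə] (rule 4); /o/ → [ə] (rule 4).
All other segments surface unchanged.

4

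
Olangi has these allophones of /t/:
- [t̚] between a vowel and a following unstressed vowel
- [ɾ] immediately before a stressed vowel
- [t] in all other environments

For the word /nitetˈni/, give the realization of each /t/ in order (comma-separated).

[t̚], [t]

Occurrence 1 (position 3): between a vowel and a following unstressed vowel → [t̚].
Occurrence 2 (position 5): no conditioning environment matches → elsewhere allophone [t].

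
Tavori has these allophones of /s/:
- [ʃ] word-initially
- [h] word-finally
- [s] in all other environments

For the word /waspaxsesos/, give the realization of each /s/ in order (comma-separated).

[s], [s], [s], [h]

Occurrence 1 (position 3): no conditioning environment matches → elsewhere allophone [s].
Occurrence 2 (position 7): no conditioning environment matches → elsewhere allophone [s].
Occurrence 3 (position 9): no conditioning environment matches → elsewhere allophone [s].
Occurrence 4 (position 11): word-finally → [h].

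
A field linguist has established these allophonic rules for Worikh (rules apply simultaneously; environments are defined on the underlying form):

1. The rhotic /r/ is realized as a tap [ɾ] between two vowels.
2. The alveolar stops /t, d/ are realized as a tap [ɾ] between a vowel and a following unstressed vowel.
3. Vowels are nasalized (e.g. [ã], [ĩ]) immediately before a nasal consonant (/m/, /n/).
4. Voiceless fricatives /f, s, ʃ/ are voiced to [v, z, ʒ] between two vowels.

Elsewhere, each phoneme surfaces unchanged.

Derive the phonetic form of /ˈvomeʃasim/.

/v/ (word-initial): no rule targets it → [v].
/o/ (between /v/ and /m/): before a nasal consonant, so rule 3 applies → [õ].
/m/ (between /o/ and /e/) is unaffected → [m].
/e/ (between /m/ and /ʃ/): rule 3 targets it, but not before a nasal consonant → unchanged [e].
/ʃ/ (between /e/ and /a/): between two vowels, so rule 4 applies → [ʒ].
/a/ (between /ʃ/ and /s/) fails the environment for rule 3, so it stays [a].
/s/ meets the environment for rule 4 (between two vowels) → [z].
/i/ (between /s/ and /m/) occurs before a nasal consonant → [ĩ] by rule 3.
/m/ (word-final) is unaffected → [m].

[ˈvõmeʒazĩm]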